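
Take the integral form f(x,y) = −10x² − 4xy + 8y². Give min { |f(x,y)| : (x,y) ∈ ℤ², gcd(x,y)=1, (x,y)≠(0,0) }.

descent: ρ → (8,4,-10)  [lands on river]
river: ρ → (-10,16,2)
river: ρ → (2,16,-10)
river: ρ → (-10,4,8)
river: ρ → (8,12,-6)
river: ρ → (-6,12,8)
closes: descent 1, river 6
min |a| on river = 2

2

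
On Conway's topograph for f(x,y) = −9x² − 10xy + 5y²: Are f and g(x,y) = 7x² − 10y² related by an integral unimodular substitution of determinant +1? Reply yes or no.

D₁ = 280, D₂ = 280
river cycle of f (length 6): (5, 10, -9), (-9, 8, 6), (6, 16, -1), (-1, 16, 6), (6, 8, -9), (-9, 10, 5)
river cycle of g (length 4): (7, 14, -3), (-3, 16, 2), (2, 16, -3), (-3, 14, 7)
cycles differ ⇒ inequivalent

no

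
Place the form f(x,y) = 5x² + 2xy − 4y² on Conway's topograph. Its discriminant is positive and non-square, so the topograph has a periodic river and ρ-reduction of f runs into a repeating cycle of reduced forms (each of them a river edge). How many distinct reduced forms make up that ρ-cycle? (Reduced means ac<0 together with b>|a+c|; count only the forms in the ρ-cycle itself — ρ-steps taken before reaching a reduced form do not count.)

D = 84, ⌊√D⌋ = 9
river: ρ → (-4,6,3)
river: ρ → (3,6,-4)
river: ρ → (-4,2,5)
river: ρ → (5,8,-1)
river: ρ → (-1,8,5)
river: ρ → (5,2,-4)
ρ-cycle length = 6 (tail of 0 descent steps not counted)

6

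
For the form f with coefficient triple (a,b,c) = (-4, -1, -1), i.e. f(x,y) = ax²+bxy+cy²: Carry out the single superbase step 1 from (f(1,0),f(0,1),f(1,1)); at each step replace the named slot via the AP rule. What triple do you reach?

start (-4,-1,-6) = (f(1,0),f(0,1),f(1,1))
replace slot 1: 2·((-1)+(-6)) − (-4) = -10 → (-10,-1,-6)

-10,-1,-6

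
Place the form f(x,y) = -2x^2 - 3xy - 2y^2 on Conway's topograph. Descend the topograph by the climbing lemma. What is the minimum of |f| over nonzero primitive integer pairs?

translate: b→-1 (≡3 mod 4), so (2,3,2)→(2,-1,1)
flip: (2,-1,1)→(1,1,2)
reduced (well bottom): (1,1,2) with a≤c, −a<b≤a
well minimum |f| = |-1| = 1 (negative-definite)

1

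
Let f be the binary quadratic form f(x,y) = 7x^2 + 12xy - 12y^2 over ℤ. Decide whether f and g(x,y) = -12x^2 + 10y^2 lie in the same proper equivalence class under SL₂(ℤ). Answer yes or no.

D₁ = 480, D₂ = 480
river cycle of f (length 4): (-12, 12, 7), (7, 16, -8), (-8, 16, 7), (7, 12, -12)
river cycle of g (length 2): (10, 20, -2), (-2, 20, 10)
cycles differ ⇒ inequivalent

no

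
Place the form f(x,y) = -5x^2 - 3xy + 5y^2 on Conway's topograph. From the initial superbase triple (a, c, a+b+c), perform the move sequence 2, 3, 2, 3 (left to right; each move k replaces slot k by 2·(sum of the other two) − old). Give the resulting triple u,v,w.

start (-5,5,-3) = (f(1,0),f(0,1),f(1,1))
replace slot 2: 2·((-5)+(-3)) − 5 = -21 → (-5,-21,-3)
replace slot 3: 2·((-5)+(-21)) − (-3) = -49 → (-5,-21,-49)
replace slot 2: 2·((-5)+(-49)) − (-21) = -87 → (-5,-87,-49)
replace slot 3: 2·((-5)+(-87)) − (-49) = -135 → (-5,-87,-135)

-5,-87,-135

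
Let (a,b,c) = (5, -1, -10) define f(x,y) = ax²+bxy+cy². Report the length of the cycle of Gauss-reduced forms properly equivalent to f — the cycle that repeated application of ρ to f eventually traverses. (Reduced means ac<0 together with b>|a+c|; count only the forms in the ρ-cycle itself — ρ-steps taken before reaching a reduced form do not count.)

D = 201, ⌊√D⌋ = 14
descent: ρ → (-10,1,5)
descent: ρ → (5,9,-6)  [lands on river]
river: ρ → (-6,3,8)
river: ρ → (8,13,-1)
river: ρ → (-1,13,8)
river: ρ → (8,3,-6)
river: ρ → (-6,9,5)
river: ρ → (5,11,-4)
river: ρ → (-4,13,2)
river: ρ → (2,11,-10)
river: ρ → (-10,9,3)
river: ρ → (3,9,-10)
river: ρ → (-10,11,2)
river: ρ → (2,13,-4)
river: ρ → (-4,11,5)
ρ-cycle length = 14 (tail of 2 descent steps not counted)

14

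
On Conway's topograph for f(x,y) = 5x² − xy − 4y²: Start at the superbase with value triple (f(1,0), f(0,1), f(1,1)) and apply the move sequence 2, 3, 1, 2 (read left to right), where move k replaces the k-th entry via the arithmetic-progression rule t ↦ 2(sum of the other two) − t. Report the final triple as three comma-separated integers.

start (5,-4,0) = (f(1,0),f(0,1),f(1,1))
replace slot 2: 2·(5+0) − (-4) = 14 → (5,14,0)
replace slot 3: 2·(5+14) − 0 = 38 → (5,14,38)
replace slot 1: 2·(14+38) − 5 = 99 → (99,14,38)
replace slot 2: 2·(99+38) − 14 = 260 → (99,260,38)

99,260,38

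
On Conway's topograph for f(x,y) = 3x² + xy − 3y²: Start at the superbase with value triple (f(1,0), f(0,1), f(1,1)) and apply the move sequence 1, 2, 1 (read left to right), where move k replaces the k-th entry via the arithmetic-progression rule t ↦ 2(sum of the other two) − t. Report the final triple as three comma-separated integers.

start (3,-3,1) = (f(1,0),f(0,1),f(1,1))
replace slot 1: 2·((-3)+1) − 3 = -7 → (-7,-3,1)
replace slot 2: 2·((-7)+1) − (-3) = -9 → (-7,-9,1)
replace slot 1: 2·((-9)+1) − (-7) = -9 → (-9,-9,1)

-9,-9,1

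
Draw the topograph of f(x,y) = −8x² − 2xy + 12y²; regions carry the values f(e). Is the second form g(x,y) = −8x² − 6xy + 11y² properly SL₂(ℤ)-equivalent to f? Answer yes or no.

D₁ = 388, D₂ = 388
river cycle of f (length 18): (-8, 14, 6), (6, 10, -12), (-12, 14, 4), (4, 18, -4), (-4, 14, 12), (12, 10, -6), (-6, 14, 8), (8, 18, -2), (-2, 18, 8), (8, 14, -6), … (8 more)
river cycle of g (length 22): (11, 6, -8), (-8, 10, 9), (9, 8, -9), (-9, 10, 8), (8, 6, -11), (-11, 16, 3), (3, 14, -16), (-16, 18, 1), (1, 18, -16), (-16, 14, 3), … (12 more)
cycles differ ⇒ inequivalent

no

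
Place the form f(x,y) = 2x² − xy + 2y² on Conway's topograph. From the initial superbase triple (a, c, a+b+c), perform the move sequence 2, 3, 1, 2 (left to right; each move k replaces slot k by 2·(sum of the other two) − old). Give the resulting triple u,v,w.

start (2,2,3) = (f(1,0),f(0,1),f(1,1))
replace slot 2: 2·(2+3) − 2 = 8 → (2,8,3)
replace slot 3: 2·(2+8) − 3 = 17 → (2,8,17)
replace slot 1: 2·(8+17) − 2 = 48 → (48,8,17)
replace slot 2: 2·(48+17) − 8 = 122 → (48,122,17)

48,122,17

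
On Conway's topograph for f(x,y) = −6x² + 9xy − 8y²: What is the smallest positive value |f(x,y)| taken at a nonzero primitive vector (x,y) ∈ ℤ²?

translate: b→3 (≡-9 mod 12), so (6,-9,8)→(6,3,5)
flip: (6,3,5)→(5,-3,6)
reduced (well bottom): (5,-3,6) with a≤c, −a<b≤a
well minimum |f| = |-5| = 5 (negative-definite)

5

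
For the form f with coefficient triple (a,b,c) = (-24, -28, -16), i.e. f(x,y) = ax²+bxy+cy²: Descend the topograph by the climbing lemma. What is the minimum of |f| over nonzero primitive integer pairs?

translate: b→-20 (≡28 mod 48), so (24,28,16)→(24,-20,12)
flip: (24,-20,12)→(12,20,24)
translate: b→-4 (≡20 mod 24), so (12,20,24)→(12,-4,16)
reduced (well bottom): (12,-4,16) with a≤c, −a<b≤a
well minimum |f| = |-12| = 12 (negative-definite)

12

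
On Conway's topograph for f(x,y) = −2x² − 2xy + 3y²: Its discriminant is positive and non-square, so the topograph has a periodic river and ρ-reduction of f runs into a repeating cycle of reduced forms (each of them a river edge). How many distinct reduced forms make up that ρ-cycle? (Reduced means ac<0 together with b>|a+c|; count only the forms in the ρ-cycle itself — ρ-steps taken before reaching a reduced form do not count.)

D = 28, ⌊√D⌋ = 5
descent: ρ → (3,2,-2)  [lands on river]
river: ρ → (-2,2,3)
river: ρ → (3,4,-1)
river: ρ → (-1,4,3)
ρ-cycle length = 4 (tail of 1 descent step not counted)

4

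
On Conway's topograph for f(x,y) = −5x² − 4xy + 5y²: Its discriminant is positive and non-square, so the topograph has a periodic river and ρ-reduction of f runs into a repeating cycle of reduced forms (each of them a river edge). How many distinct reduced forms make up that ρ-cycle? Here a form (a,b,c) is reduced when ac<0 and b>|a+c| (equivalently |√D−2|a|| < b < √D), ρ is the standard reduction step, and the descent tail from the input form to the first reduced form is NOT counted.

D = 116, ⌊√D⌋ = 10
descent: ρ → (5,4,-5)  [lands on river]
river: ρ → (-5,6,4)
river: ρ → (4,10,-1)
river: ρ → (-1,10,4)
river: ρ → (4,6,-5)
river: ρ → (-5,4,5)
river: ρ → (5,6,-4)
river: ρ → (-4,10,1)
river: ρ → (1,10,-4)
river: ρ → (-4,6,5)
ρ-cycle length = 10 (tail of 1 descent step not counted)

10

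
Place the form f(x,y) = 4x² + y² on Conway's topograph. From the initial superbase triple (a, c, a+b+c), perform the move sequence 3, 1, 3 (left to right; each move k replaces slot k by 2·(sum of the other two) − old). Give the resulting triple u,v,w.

start (4,1,5) = (f(1,0),f(0,1),f(1,1))
replace slot 3: 2·(4+1) − 5 = 5 → (4,1,5)
replace slot 1: 2·(1+5) − 4 = 8 → (8,1,5)
replace slot 3: 2·(8+1) − 5 = 13 → (8,1,13)

8,1,13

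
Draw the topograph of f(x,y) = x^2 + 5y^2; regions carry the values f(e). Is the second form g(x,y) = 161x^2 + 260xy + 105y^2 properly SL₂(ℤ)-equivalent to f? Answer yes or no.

D₁ = -20, D₂ = -20
f: reduced (well bottom): (1,0,5) with a≤c, −a<b≤a
g: translate: b→-62 (≡260 mod 322), so (161,260,105)→(161,-62,6)
g: flip: (161,-62,6)→(6,62,161)
g: translate: b→2 (≡62 mod 12), so (6,62,161)→(6,2,1)
g: flip: (6,2,1)→(1,-2,6)
g: translate: b→0 (≡-2 mod 2), so (1,-2,6)→(1,0,5)
g: reduced (well bottom): (1,0,5) with a≤c, −a<b≤a
reduced forms (1, 0, 5) vs (1, 0, 5) ⇒ equivalent

yes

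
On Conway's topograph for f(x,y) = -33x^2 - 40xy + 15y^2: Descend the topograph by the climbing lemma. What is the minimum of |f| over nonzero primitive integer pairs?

descent: ρ → (15,40,-33)  [lands on river]
river: ρ → (-33,26,22)
river: ρ → (22,18,-37)
river: ρ → (-37,56,3)
river: ρ → (3,58,-18)
river: ρ → (-18,50,15)
closes: descent 1, river 6
min |a| on river = 3

3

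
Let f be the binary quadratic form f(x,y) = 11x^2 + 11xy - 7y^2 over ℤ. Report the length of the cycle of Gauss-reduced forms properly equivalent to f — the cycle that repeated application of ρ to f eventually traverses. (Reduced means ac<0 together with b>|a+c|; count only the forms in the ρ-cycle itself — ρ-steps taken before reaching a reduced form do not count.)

D = 429, ⌊√D⌋ = 20
river: ρ → (-7,17,5)
river: ρ → (5,13,-13)
river: ρ → (-13,13,5)
river: ρ → (5,17,-7)
river: ρ → (-7,11,11)
river: ρ → (11,11,-7)
ρ-cycle length = 6 (tail of 0 descent steps not counted)

6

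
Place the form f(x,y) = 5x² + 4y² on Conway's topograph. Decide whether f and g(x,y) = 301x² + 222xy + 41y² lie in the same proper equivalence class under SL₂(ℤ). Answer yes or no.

D₁ = -80, D₂ = -80
f: flip: (5,0,4)→(4,0,5)
f: reduced (well bottom): (4,0,5) with a≤c, −a<b≤a
g: flip: (301,222,41)→(41,-222,301)
g: translate: b→24 (≡-222 mod 82), so (41,-222,301)→(41,24,4)
g: flip: (41,24,4)→(4,-24,41)
g: translate: b→0 (≡-24 mod 8), so (4,-24,41)→(4,0,5)
g: reduced (well bottom): (4,0,5) with a≤c, −a<b≤a
reduced forms (4, 0, 5) vs (4, 0, 5) ⇒ equivalent

yes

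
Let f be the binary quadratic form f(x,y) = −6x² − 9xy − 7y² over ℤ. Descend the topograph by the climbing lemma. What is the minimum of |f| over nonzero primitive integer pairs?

translate: b→-3 (≡9 mod 12), so (6,9,7)→(6,-3,4)
flip: (6,-3,4)→(4,3,6)
reduced (well bottom): (4,3,6) with a≤c, −a<b≤a
well minimum |f| = |-4| = 4 (negative-definite)

4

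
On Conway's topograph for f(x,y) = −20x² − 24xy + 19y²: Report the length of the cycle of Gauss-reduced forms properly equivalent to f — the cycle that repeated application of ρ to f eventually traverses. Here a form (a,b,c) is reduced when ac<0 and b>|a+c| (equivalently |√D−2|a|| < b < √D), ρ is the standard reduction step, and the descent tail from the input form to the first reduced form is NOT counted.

D = 2096, ⌊√D⌋ = 45
descent: ρ → (19,24,-20)  [lands on river]
river: ρ → (-20,16,23)
river: ρ → (23,30,-13)
river: ρ → (-13,22,31)
river: ρ → (31,40,-4)
river: ρ → (-4,40,31)
river: ρ → (31,22,-13)
river: ρ → (-13,30,23)
river: ρ → (23,16,-20)
river: ρ → (-20,24,19)
river: ρ → (19,14,-25)
river: ρ → (-25,36,8)
river: ρ → (8,44,-5)
river: ρ → (-5,36,40)
river: ρ → (40,44,-1)
river: ρ → (-1,44,40)
river: ρ → (40,36,-5)
river: ρ → (-5,44,8)
river: ρ → (8,36,-25)
river: ρ → (-25,14,19)
ρ-cycle length = 20 (tail of 1 descent step not counted)

20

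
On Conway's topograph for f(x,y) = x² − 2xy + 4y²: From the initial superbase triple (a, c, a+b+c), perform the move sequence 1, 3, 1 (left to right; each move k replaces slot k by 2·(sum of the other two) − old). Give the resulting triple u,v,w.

start (1,4,3) = (f(1,0),f(0,1),f(1,1))
replace slot 1: 2·(4+3) − 1 = 13 → (13,4,3)
replace slot 3: 2·(13+4) − 3 = 31 → (13,4,31)
replace slot 1: 2·(4+31) − 13 = 57 → (57,4,31)

57,4,31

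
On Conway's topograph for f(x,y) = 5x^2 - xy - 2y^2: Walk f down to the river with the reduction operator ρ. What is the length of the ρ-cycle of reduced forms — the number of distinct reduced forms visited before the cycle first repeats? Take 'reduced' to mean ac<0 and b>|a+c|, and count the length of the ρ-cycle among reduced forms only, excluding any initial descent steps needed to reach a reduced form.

D = 41, ⌊√D⌋ = 6
descent: ρ → (-2,5,2)  [lands on river]
river: ρ → (2,3,-4)
river: ρ → (-4,5,1)
river: ρ → (1,5,-4)
river: ρ → (-4,3,2)
river: ρ → (2,5,-2)
river: ρ → (-2,3,4)
river: ρ → (4,5,-1)
river: ρ → (-1,5,4)
river: ρ → (4,3,-2)
ρ-cycle length = 10 (tail of 1 descent step not counted)

10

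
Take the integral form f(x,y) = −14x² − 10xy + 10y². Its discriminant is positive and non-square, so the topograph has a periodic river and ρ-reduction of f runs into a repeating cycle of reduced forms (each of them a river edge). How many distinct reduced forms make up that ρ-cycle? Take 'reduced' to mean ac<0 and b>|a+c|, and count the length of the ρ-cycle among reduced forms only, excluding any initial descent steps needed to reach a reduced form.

D = 660, ⌊√D⌋ = 25
descent: ρ → (10,10,-14)  [lands on river]
river: ρ → (-14,18,6)
river: ρ → (6,18,-14)
river: ρ → (-14,10,10)
ρ-cycle length = 4 (tail of 1 descent step not counted)

4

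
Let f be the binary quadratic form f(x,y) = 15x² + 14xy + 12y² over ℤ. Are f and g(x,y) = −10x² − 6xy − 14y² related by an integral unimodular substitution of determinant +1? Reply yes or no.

D₁ = -524, D₂ = -524
f: flip: (15,14,12)→(12,-14,15)
f: translate: b→10 (≡-14 mod 24), so (12,-14,15)→(12,10,13)
f: reduced (well bottom): (12,10,13) with a≤c, −a<b≤a
g is negative-definite; reduce −g:
−g: reduced (well bottom): (10,6,14) with a≤c, −a<b≤a
flip sign back: reduced form of g is (-10,-6,-14)
reduced forms (12, 10, 13) vs (-10, -6, -14) ⇒ inequivalent

no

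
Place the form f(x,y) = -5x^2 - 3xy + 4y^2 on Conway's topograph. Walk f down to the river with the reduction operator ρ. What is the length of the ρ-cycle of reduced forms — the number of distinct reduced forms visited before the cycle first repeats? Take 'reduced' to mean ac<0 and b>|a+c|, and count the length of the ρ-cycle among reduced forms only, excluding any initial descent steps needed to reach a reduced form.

D = 89, ⌊√D⌋ = 9
descent: ρ → (4,3,-5)  [lands on river]
river: ρ → (-5,7,2)
river: ρ → (2,9,-1)
river: ρ → (-1,9,2)
river: ρ → (2,7,-5)
river: ρ → (-5,3,4)
river: ρ → (4,5,-4)
river: ρ → (-4,3,5)
river: ρ → (5,7,-2)
river: ρ → (-2,9,1)
river: ρ → (1,9,-2)
river: ρ → (-2,7,5)
river: ρ → (5,3,-4)
river: ρ → (-4,5,4)
ρ-cycle length = 14 (tail of 1 descent step not counted)

14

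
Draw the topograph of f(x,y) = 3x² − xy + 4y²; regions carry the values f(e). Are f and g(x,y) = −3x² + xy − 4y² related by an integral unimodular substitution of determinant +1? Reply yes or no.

D₁ = -47, D₂ = -47
f: reduced (well bottom): (3,-1,4) with a≤c, −a<b≤a
g is negative-definite; reduce −g:
−g: reduced (well bottom): (3,-1,4) with a≤c, −a<b≤a
flip sign back: reduced form of g is (-3,1,-4)
reduced forms (3, -1, 4) vs (-3, 1, -4) ⇒ inequivalent

no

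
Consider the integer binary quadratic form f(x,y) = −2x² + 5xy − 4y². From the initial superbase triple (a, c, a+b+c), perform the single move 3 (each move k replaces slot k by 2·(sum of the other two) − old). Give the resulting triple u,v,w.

start (-2,-4,-1) = (f(1,0),f(0,1),f(1,1))
replace slot 3: 2·((-2)+(-4)) − (-1) = -11 → (-2,-4,-11)

-2,-4,-11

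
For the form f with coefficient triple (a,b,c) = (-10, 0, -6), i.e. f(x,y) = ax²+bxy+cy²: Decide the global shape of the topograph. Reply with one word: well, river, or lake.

D = b²−4ac = 0² − 4·(-10)·(-6) = -240
D < 0 ⇒ definite ⇒ every region one sign ⇒ single well

well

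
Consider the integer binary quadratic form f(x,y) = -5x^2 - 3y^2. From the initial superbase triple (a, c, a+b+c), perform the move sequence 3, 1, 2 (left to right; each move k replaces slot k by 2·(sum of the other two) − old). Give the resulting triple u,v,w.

start (-5,-3,-8) = (f(1,0),f(0,1),f(1,1))
replace slot 3: 2·((-5)+(-3)) − (-8) = -8 → (-5,-3,-8)
replace slot 1: 2·((-3)+(-8)) − (-5) = -17 → (-17,-3,-8)
replace slot 2: 2·((-17)+(-8)) − (-3) = -47 → (-17,-47,-8)

-17,-47,-8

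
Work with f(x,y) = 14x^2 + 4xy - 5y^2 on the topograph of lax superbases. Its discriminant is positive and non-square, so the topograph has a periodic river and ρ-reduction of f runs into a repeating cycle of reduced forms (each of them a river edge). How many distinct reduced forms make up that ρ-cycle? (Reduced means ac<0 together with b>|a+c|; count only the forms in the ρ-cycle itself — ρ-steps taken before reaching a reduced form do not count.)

D = 296, ⌊√D⌋ = 17
descent: ρ → (-5,16,2)  [lands on river]
river: ρ → (2,16,-5)
river: ρ → (-5,14,5)
river: ρ → (5,16,-2)
river: ρ → (-2,16,5)
river: ρ → (5,14,-5)
ρ-cycle length = 6 (tail of 1 descent step not counted)

6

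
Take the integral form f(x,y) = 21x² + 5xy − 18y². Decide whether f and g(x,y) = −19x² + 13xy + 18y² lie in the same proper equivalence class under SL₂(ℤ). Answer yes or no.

D₁ = 1537, D₂ = 1537
river cycle of f (length 26): (-18, 31, 8), (8, 33, -14), (-14, 23, 18), (18, 13, -19), (-19, 25, 12), (12, 23, -21), (-21, 19, 14), (14, 37, -3), (-3, 35, 26), (26, 17, -12), … (16 more)
river cycle of g (length 26): (18, 23, -14), (-14, 33, 8), (8, 31, -18), (-18, 5, 21), (21, 37, -2), (-2, 39, 2), (2, 37, -21), (-21, 5, 18), (18, 31, -8), (-8, 33, 14), … (16 more)
cycles differ ⇒ inequivalent

no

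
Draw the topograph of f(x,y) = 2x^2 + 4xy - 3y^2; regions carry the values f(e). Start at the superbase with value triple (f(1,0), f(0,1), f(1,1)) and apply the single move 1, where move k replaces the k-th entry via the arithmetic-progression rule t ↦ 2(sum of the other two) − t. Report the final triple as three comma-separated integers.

start (2,-3,3) = (f(1,0),f(0,1),f(1,1))
replace slot 1: 2·((-3)+3) − 2 = -2 → (-2,-3,3)

-2,-3,3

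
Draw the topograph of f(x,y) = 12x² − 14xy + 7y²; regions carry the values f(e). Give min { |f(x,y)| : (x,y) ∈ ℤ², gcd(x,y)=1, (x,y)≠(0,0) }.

translate: b→10 (≡-14 mod 24), so (12,-14,7)→(12,10,5)
flip: (12,10,5)→(5,-10,12)
translate: b→0 (≡-10 mod 10), so (5,-10,12)→(5,0,7)
reduced (well bottom): (5,0,7) with a≤c, −a<b≤a
well minimum = a = 5

5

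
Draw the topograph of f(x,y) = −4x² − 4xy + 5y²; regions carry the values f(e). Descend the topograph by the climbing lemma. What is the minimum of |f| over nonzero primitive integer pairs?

descent: ρ → (5,4,-4)  [lands on river]
river: ρ → (-4,4,5)
river: ρ → (5,6,-3)
river: ρ → (-3,6,5)
closes: descent 1, river 4
min |a| on river = 3

3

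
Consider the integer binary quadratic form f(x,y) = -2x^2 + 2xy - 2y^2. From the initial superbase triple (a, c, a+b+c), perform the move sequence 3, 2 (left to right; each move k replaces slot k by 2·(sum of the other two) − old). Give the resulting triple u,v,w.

start (-2,-2,-2) = (f(1,0),f(0,1),f(1,1))
replace slot 3: 2·((-2)+(-2)) − (-2) = -6 → (-2,-2,-6)
replace slot 2: 2·((-2)+(-6)) − (-2) = -14 → (-2,-14,-6)

-2,-14,-6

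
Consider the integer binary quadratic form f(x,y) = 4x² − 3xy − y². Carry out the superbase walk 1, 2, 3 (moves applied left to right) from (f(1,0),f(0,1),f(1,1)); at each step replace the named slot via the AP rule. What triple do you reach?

start (4,-1,0) = (f(1,0),f(0,1),f(1,1))
replace slot 1: 2·((-1)+0) − 4 = -6 → (-6,-1,0)
replace slot 2: 2·((-6)+0) − (-1) = -11 → (-6,-11,0)
replace slot 3: 2·((-6)+(-11)) − 0 = -34 → (-6,-11,-34)

-6,-11,-34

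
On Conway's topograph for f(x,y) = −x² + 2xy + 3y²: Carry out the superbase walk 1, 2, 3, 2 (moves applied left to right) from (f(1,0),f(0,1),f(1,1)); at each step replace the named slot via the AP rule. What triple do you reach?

start (-1,3,4) = (f(1,0),f(0,1),f(1,1))
replace slot 1: 2·(3+4) − (-1) = 15 → (15,3,4)
replace slot 2: 2·(15+4) − 3 = 35 → (15,35,4)
replace slot 3: 2·(15+35) − 4 = 96 → (15,35,96)
replace slot 2: 2·(15+96) − 35 = 187 → (15,187,96)

15,187,96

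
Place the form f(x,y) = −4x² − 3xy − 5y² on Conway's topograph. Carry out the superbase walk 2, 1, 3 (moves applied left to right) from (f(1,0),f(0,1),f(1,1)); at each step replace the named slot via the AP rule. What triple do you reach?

start (-4,-5,-12) = (f(1,0),f(0,1),f(1,1))
replace slot 2: 2·((-4)+(-12)) − (-5) = -27 → (-4,-27,-12)
replace slot 1: 2·((-27)+(-12)) − (-4) = -74 → (-74,-27,-12)
replace slot 3: 2·((-74)+(-27)) − (-12) = -190 → (-74,-27,-190)

-74,-27,-190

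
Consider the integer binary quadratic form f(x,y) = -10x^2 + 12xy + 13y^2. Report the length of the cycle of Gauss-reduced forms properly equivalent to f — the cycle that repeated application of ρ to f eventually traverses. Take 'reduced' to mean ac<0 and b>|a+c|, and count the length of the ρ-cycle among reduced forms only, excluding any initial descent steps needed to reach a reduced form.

D = 664, ⌊√D⌋ = 25
river: ρ → (13,14,-9)
river: ρ → (-9,22,5)
river: ρ → (5,18,-17)
river: ρ → (-17,16,6)
river: ρ → (6,20,-11)
river: ρ → (-11,24,2)
river: ρ → (2,24,-11)
river: ρ → (-11,20,6)
river: ρ → (6,16,-17)
river: ρ → (-17,18,5)
river: ρ → (5,22,-9)
river: ρ → (-9,14,13)
river: ρ → (13,12,-10)
river: ρ → (-10,8,15)
river: ρ → (15,22,-3)
river: ρ → (-3,20,22)
river: ρ → (22,24,-1)
river: ρ → (-1,24,22)
river: ρ → (22,20,-3)
river: ρ → (-3,22,15)
river: ρ → (15,8,-10)
river: ρ → (-10,12,13)
ρ-cycle length = 22 (tail of 0 descent steps not counted)

22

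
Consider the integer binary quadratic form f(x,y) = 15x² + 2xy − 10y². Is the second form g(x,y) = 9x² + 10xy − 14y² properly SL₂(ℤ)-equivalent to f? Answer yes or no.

D₁ = 604, D₂ = 604
river cycle of f (length 20): (-10, 18, 7), (7, 24, -1), (-1, 24, 7), (7, 18, -10), (-10, 22, 3), (3, 20, -17), (-17, 14, 6), (6, 22, -5), (-5, 18, 14), (14, 10, -9), … (10 more)
river cycle of g (length 20): (-14, 18, 5), (5, 22, -6), (-6, 14, 17), (17, 20, -3), (-3, 22, 10), (10, 18, -7), (-7, 24, 1), (1, 24, -7), (-7, 18, 10), (10, 22, -3), … (10 more)
cycles differ ⇒ inequivalent

no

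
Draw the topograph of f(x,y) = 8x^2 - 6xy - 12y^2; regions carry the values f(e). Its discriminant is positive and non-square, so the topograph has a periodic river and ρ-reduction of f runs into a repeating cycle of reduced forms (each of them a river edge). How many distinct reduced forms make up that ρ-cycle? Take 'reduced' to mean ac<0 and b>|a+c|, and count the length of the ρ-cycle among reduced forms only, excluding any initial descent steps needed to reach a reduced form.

D = 420, ⌊√D⌋ = 20
descent: ρ → (-12,6,8)  [lands on river]
river: ρ → (8,10,-10)
river: ρ → (-10,10,8)
river: ρ → (8,6,-12)
river: ρ → (-12,18,2)
river: ρ → (2,18,-12)
ρ-cycle length = 6 (tail of 1 descent step not counted)

6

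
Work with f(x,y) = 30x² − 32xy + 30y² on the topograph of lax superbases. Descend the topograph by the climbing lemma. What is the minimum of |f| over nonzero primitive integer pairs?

translate: b→28 (≡-32 mod 60), so (30,-32,30)→(30,28,28)
flip: (30,28,28)→(28,-28,30)
translate: b→28 (≡-28 mod 56), so (28,-28,30)→(28,28,30)
reduced (well bottom): (28,28,30) with a≤c, −a<b≤a
well minimum = a = 28

28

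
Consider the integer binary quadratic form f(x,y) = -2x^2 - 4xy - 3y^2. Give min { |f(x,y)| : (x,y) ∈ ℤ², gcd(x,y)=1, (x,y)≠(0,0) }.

translate: b→0 (≡4 mod 4), so (2,4,3)→(2,0,1)
flip: (2,0,1)→(1,0,2)
reduced (well bottom): (1,0,2) with a≤c, −a<b≤a
well minimum |f| = |-1| = 1 (negative-definite)

1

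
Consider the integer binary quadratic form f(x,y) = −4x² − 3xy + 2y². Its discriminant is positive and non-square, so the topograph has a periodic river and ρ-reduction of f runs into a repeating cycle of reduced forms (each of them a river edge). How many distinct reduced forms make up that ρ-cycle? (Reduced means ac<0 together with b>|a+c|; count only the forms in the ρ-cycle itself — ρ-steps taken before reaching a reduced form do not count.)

D = 41, ⌊√D⌋ = 6
descent: ρ → (2,3,-4)  [lands on river]
river: ρ → (-4,5,1)
river: ρ → (1,5,-4)
river: ρ → (-4,3,2)
river: ρ → (2,5,-2)
river: ρ → (-2,3,4)
river: ρ → (4,5,-1)
river: ρ → (-1,5,4)
river: ρ → (4,3,-2)
river: ρ → (-2,5,2)
ρ-cycle length = 10 (tail of 1 descent step not counted)

10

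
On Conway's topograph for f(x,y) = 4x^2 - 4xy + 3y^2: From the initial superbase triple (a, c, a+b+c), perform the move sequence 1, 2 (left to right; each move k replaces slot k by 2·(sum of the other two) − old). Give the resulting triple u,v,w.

start (4,3,3) = (f(1,0),f(0,1),f(1,1))
replace slot 1: 2·(3+3) − 4 = 8 → (8,3,3)
replace slot 2: 2·(8+3) − 3 = 19 → (8,19,3)

8,19,3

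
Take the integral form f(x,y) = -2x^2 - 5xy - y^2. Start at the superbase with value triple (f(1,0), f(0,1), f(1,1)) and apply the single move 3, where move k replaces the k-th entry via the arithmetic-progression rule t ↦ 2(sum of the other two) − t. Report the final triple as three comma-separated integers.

start (-2,-1,-8) = (f(1,0),f(0,1),f(1,1))
replace slot 3: 2·((-2)+(-1)) − (-8) = 2 → (-2,-1,2)

-2,-1,2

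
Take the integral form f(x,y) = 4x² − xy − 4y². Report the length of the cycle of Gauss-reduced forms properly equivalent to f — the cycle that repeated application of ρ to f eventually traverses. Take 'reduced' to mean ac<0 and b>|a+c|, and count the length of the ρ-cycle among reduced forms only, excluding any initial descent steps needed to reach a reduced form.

D = 65, ⌊√D⌋ = 8
descent: ρ → (-4,1,4)  [lands on river]
river: ρ → (4,7,-1)
river: ρ → (-1,7,4)
river: ρ → (4,1,-4)
river: ρ → (-4,7,1)
river: ρ → (1,7,-4)
ρ-cycle length = 6 (tail of 1 descent step not counted)

6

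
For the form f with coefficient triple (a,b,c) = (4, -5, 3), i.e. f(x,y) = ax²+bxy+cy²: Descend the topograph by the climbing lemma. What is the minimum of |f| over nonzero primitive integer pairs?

translate: b→3 (≡-5 mod 8), so (4,-5,3)→(4,3,2)
flip: (4,3,2)→(2,-3,4)
translate: b→1 (≡-3 mod 4), so (2,-3,4)→(2,1,3)
reduced (well bottom): (2,1,3) with a≤c, −a<b≤a
well minimum = a = 2

2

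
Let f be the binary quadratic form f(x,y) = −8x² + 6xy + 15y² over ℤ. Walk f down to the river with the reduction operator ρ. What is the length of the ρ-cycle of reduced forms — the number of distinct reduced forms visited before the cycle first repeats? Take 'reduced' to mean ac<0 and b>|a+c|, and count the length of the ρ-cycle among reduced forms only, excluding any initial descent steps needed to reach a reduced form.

D = 516, ⌊√D⌋ = 22
descent: ρ → (15,-6,-8)
descent: ρ → (-8,22,1)  [lands on river]
river: ρ → (1,22,-8)
river: ρ → (-8,10,13)
river: ρ → (13,16,-5)
river: ρ → (-5,14,16)
river: ρ → (16,18,-3)
river: ρ → (-3,18,16)
river: ρ → (16,14,-5)
river: ρ → (-5,16,13)
river: ρ → (13,10,-8)
ρ-cycle length = 10 (tail of 2 descent steps not counted)

10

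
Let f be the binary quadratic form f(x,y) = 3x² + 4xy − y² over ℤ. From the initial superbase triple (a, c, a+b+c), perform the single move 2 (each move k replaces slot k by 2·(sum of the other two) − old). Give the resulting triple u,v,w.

start (3,-1,6) = (f(1,0),f(0,1),f(1,1))
replace slot 2: 2·(3+6) − (-1) = 19 → (3,19,6)

3,19,6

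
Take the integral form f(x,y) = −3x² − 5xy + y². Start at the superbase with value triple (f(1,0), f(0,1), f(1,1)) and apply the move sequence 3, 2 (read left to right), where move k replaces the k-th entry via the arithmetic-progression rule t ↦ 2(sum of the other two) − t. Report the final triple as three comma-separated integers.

start (-3,1,-7) = (f(1,0),f(0,1),f(1,1))
replace slot 3: 2·((-3)+1) − (-7) = 3 → (-3,1,3)
replace slot 2: 2·((-3)+3) − 1 = -1 → (-3,-1,3)

-3,-1,3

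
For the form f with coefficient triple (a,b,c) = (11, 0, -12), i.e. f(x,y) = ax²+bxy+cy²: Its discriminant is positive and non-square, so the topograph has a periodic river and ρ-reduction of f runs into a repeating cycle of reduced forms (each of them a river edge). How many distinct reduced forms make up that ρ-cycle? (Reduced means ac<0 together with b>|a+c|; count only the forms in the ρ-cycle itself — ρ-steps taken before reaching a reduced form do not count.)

D = 528, ⌊√D⌋ = 22
descent: ρ → (-12,0,11)
descent: ρ → (11,22,-1)  [lands on river]
river: ρ → (-1,22,11)
ρ-cycle length = 2 (tail of 2 descent steps not counted)

2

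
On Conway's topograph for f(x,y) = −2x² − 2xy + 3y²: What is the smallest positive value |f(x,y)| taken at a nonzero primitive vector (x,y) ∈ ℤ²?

descent: ρ → (3,2,-2)  [lands on river]
river: ρ → (-2,2,3)
river: ρ → (3,4,-1)
river: ρ → (-1,4,3)
closes: descent 1, river 4
min |a| on river = 1

1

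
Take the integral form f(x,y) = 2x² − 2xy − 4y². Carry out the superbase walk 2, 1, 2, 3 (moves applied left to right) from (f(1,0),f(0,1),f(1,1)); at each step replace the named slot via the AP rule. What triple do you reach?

start (2,-4,-4) = (f(1,0),f(0,1),f(1,1))
replace slot 2: 2·(2+(-4)) − (-4) = 0 → (2,0,-4)
replace slot 1: 2·(0+(-4)) − 2 = -10 → (-10,0,-4)
replace slot 2: 2·((-10)+(-4)) − 0 = -28 → (-10,-28,-4)
replace slot 3: 2·((-10)+(-28)) − (-4) = -72 → (-10,-28,-72)

-10,-28,-72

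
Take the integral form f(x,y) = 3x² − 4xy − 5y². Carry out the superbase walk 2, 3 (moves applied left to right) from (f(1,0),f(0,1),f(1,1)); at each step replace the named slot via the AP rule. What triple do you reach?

start (3,-5,-6) = (f(1,0),f(0,1),f(1,1))
replace slot 2: 2·(3+(-6)) − (-5) = -1 → (3,-1,-6)
replace slot 3: 2·(3+(-1)) − (-6) = 10 → (3,-1,10)

3,-1,10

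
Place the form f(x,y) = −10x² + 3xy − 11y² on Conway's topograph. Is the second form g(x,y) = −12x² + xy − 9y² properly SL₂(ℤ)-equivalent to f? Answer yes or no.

D₁ = -431, D₂ = -431
f is negative-definite; reduce −f:
−f: reduced (well bottom): (10,-3,11) with a≤c, −a<b≤a
flip sign back: reduced form of f is (-10,3,-11)
g is negative-definite; reduce −g:
−g: flip: (12,-1,9)→(9,1,12)
−g: reduced (well bottom): (9,1,12) with a≤c, −a<b≤a
flip sign back: reduced form of g is (-9,-1,-12)
reduced forms (-10, 3, -11) vs (-9, -1, -12) ⇒ inequivalent

no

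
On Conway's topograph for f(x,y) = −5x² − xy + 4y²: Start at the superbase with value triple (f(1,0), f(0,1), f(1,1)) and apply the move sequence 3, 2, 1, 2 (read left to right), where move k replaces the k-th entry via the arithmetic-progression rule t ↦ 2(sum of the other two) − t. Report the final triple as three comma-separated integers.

start (-5,4,-2) = (f(1,0),f(0,1),f(1,1))
replace slot 3: 2·((-5)+4) − (-2) = 0 → (-5,4,0)
replace slot 2: 2·((-5)+0) − 4 = -14 → (-5,-14,0)
replace slot 1: 2·((-14)+0) − (-5) = -23 → (-23,-14,0)
replace slot 2: 2·((-23)+0) − (-14) = -32 → (-23,-32,0)

-23,-32,0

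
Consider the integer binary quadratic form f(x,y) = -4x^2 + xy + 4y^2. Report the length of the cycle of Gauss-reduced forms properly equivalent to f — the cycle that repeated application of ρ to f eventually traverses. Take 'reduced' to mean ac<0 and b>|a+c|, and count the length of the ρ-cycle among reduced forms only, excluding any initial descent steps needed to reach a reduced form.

D = 65, ⌊√D⌋ = 8
river: ρ → (4,7,-1)
river: ρ → (-1,7,4)
river: ρ → (4,1,-4)
river: ρ → (-4,7,1)
river: ρ → (1,7,-4)
river: ρ → (-4,1,4)
ρ-cycle length = 6 (tail of 0 descent steps not counted)

6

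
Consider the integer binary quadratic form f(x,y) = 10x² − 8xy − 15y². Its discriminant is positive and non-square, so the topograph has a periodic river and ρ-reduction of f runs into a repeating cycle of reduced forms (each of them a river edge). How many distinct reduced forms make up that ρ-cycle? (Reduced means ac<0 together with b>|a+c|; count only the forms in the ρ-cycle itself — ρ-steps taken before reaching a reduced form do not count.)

D = 664, ⌊√D⌋ = 25
descent: ρ → (-15,8,10)  [lands on river]
river: ρ → (10,12,-13)
river: ρ → (-13,14,9)
river: ρ → (9,22,-5)
river: ρ → (-5,18,17)
river: ρ → (17,16,-6)
river: ρ → (-6,20,11)
river: ρ → (11,24,-2)
river: ρ → (-2,24,11)
river: ρ → (11,20,-6)
river: ρ → (-6,16,17)
river: ρ → (17,18,-5)
river: ρ → (-5,22,9)
river: ρ → (9,14,-13)
river: ρ → (-13,12,10)
river: ρ → (10,8,-15)
river: ρ → (-15,22,3)
river: ρ → (3,20,-22)
river: ρ → (-22,24,1)
river: ρ → (1,24,-22)
river: ρ → (-22,20,3)
river: ρ → (3,22,-15)
ρ-cycle length = 22 (tail of 1 descent step not counted)

22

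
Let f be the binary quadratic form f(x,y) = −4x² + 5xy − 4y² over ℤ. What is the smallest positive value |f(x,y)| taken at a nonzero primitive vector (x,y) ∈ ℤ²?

translate: b→3 (≡-5 mod 8), so (4,-5,4)→(4,3,3)
flip: (4,3,3)→(3,-3,4)
translate: b→3 (≡-3 mod 6), so (3,-3,4)→(3,3,4)
reduced (well bottom): (3,3,4) with a≤c, −a<b≤a
well minimum |f| = |-3| = 3 (negative-definite)

3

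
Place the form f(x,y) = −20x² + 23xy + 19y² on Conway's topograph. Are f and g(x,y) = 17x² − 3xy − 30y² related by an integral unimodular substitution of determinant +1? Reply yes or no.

D₁ = 2049, D₂ = 2049
river cycle of f (length 48): (19, 15, -24), (-24, 33, 10), (10, 27, -33), (-33, 39, 4), (4, 41, -23), (-23, 5, 22), (22, 39, -6), (-6, 45, 1), (1, 45, -6), (-6, 39, 22), … (38 more)
river cycle of g (length 48): (17, 31, -16), (-16, 33, 15), (15, 27, -22), (-22, 17, 20), (20, 23, -19), (-19, 15, 24), (24, 33, -10), (-10, 27, 33), (33, 39, -4), (-4, 41, 23), … (38 more)
cycles differ ⇒ inequivalent

no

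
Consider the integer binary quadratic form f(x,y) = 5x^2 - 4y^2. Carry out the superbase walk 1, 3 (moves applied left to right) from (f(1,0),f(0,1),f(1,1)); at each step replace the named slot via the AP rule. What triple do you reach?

start (5,-4,1) = (f(1,0),f(0,1),f(1,1))
replace slot 1: 2·((-4)+1) − 5 = -11 → (-11,-4,1)
replace slot 3: 2·((-11)+(-4)) − 1 = -31 → (-11,-4,-31)

-11,-4,-31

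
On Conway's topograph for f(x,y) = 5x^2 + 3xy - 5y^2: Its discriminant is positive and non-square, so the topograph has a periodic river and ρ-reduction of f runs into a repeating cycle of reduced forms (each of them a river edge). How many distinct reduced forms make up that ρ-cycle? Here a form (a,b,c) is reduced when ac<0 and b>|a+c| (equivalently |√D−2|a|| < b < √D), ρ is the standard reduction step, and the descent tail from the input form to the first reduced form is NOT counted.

D = 109, ⌊√D⌋ = 10
river: ρ → (-5,7,3)
river: ρ → (3,5,-7)
river: ρ → (-7,9,1)
river: ρ → (1,9,-7)
river: ρ → (-7,5,3)
river: ρ → (3,7,-5)
river: ρ → (-5,3,5)
river: ρ → (5,7,-3)
river: ρ → (-3,5,7)
river: ρ → (7,9,-1)
river: ρ → (-1,9,7)
river: ρ → (7,5,-3)
river: ρ → (-3,7,5)
river: ρ → (5,3,-5)
ρ-cycle length = 14 (tail of 0 descent steps not counted)

14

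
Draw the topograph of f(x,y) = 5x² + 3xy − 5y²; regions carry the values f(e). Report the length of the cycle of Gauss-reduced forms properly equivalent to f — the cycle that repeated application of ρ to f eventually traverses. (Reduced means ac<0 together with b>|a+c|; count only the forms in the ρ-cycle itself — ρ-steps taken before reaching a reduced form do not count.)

D = 109, ⌊√D⌋ = 10
river: ρ → (-5,7,3)
river: ρ → (3,5,-7)
river: ρ → (-7,9,1)
river: ρ → (1,9,-7)
river: ρ → (-7,5,3)
river: ρ → (3,7,-5)
river: ρ → (-5,3,5)
river: ρ → (5,7,-3)
river: ρ → (-3,5,7)
river: ρ → (7,9,-1)
river: ρ → (-1,9,7)
river: ρ → (7,5,-3)
river: ρ → (-3,7,5)
river: ρ → (5,3,-5)
ρ-cycle length = 14 (tail of 0 descent steps not counted)

14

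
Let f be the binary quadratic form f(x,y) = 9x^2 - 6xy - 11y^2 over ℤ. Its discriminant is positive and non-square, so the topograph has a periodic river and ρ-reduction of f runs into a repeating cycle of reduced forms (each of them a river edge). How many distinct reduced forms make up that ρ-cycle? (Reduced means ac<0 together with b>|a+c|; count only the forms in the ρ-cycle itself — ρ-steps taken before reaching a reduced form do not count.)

D = 432, ⌊√D⌋ = 20
descent: ρ → (-11,6,9)  [lands on river]
river: ρ → (9,12,-8)
river: ρ → (-8,20,1)
river: ρ → (1,20,-8)
river: ρ → (-8,12,9)
river: ρ → (9,6,-11)
river: ρ → (-11,16,4)
river: ρ → (4,16,-11)
ρ-cycle length = 8 (tail of 1 descent step not counted)

8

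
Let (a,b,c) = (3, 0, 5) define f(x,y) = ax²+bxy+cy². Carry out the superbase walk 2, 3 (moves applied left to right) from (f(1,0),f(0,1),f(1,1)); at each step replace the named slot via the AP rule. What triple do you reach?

start (3,5,8) = (f(1,0),f(0,1),f(1,1))
replace slot 2: 2·(3+8) − 5 = 17 → (3,17,8)
replace slot 3: 2·(3+17) − 8 = 32 → (3,17,32)

3,17,32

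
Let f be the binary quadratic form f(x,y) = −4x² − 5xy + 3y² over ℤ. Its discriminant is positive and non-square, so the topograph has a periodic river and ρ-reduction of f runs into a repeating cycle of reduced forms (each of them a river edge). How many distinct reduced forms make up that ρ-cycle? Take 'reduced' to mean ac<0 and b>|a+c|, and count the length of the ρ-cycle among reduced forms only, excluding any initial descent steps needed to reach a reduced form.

D = 73, ⌊√D⌋ = 8
descent: ρ → (3,5,-4)  [lands on river]
river: ρ → (-4,3,4)
river: ρ → (4,5,-3)
river: ρ → (-3,7,2)
river: ρ → (2,5,-6)
river: ρ → (-6,7,1)
river: ρ → (1,7,-6)
river: ρ → (-6,5,2)
river: ρ → (2,7,-3)
river: ρ → (-3,5,4)
river: ρ → (4,3,-4)
river: ρ → (-4,5,3)
river: ρ → (3,7,-2)
river: ρ → (-2,5,6)
river: ρ → (6,7,-1)
river: ρ → (-1,7,6)
river: ρ → (6,5,-2)
river: ρ → (-2,7,3)
ρ-cycle length = 18 (tail of 1 descent step not counted)

18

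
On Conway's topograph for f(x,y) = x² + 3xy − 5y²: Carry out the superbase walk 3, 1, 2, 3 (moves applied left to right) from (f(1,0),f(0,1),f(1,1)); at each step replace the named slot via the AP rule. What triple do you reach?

start (1,-5,-1) = (f(1,0),f(0,1),f(1,1))
replace slot 3: 2·(1+(-5)) − (-1) = -7 → (1,-5,-7)
replace slot 1: 2·((-5)+(-7)) − 1 = -25 → (-25,-5,-7)
replace slot 2: 2·((-25)+(-7)) − (-5) = -59 → (-25,-59,-7)
replace slot 3: 2·((-25)+(-59)) − (-7) = -161 → (-25,-59,-161)

-25,-59,-161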